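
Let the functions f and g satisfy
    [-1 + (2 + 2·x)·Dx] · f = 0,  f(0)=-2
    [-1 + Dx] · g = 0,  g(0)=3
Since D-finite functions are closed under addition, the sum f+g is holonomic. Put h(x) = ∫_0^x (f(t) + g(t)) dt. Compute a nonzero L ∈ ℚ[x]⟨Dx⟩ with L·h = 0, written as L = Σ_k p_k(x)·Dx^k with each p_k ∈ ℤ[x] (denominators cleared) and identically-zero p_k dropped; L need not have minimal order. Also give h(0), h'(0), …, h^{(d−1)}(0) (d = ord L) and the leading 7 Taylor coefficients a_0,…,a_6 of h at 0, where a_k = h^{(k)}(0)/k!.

f: a_k = -2, -1, 1/4, -1/8, 5/64, -7/128, 21/512, …
g: a_k = 3, 3, 3/2, 1/2, 1/8, 1/40, 1/240, …
Weyl lclm of L_f,L_g ⇒ L₀ (ord ≤ 2).
h=∫h₀ ⇒ L = L₀·Dx.
L = (3 + 2·x)·Dx + (-5 - 8·x - 4·x^2)·Dx^2 + (2 + 6·x + 4·x^2)·Dx^3  (order 3).
h: a_k = 0, 1, 1, 7/12, 3/32, 13/320, -19/3840, …
ICs: h(0) = 0, h′(0) = 1, h′′(0) = 2.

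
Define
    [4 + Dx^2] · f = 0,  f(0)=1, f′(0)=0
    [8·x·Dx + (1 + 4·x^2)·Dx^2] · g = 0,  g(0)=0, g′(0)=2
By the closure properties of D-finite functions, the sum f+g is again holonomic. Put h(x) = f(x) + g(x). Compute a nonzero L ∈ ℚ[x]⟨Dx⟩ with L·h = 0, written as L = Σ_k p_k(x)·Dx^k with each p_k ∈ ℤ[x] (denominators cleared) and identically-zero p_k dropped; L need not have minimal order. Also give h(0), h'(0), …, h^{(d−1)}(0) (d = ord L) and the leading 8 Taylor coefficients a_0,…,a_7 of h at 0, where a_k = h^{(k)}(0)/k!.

L = (-352·x + 1792·x^3 + 512·x^5)·Dx + (-4 + 112·x^2 + 576·x^4 + 256·x^6)·Dx^2 + (-88·x + 448·x^3 + 128·x^5)·Dx^3 + (-1 + 28·x^2 + 144·x^4 + 64·x^6)·Dx^4  (order 4).
h: a_k = 1, 2, -2, -8/3, 2/3, 32/5, -4/45, -128/7, …
ICs: h(0) = 1, h′(0) = 2, h′′(0) = -4, h′′′(0) = -16.

f: a_k = 1, 0, -2, 0, 2/3, 0, -4/45, 0, …
g: a_k = 0, 2, 0, -8/3, 0, 32/5, 0, -128/7, …
f+g: L₀ = lclm(L_f,L_g), ord ≤ 2+2.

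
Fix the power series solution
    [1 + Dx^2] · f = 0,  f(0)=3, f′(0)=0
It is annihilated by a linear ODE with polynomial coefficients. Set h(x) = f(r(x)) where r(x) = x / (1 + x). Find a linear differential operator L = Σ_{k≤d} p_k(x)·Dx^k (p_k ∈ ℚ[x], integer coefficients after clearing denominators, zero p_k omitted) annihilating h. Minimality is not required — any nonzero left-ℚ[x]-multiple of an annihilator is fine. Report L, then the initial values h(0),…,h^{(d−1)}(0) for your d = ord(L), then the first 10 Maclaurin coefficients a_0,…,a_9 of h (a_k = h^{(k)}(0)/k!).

L = 1 + (2 + 6·x + 6·x^2 + 2·x^3)·Dx + (1 + 4·x + 6·x^2 + 4·x^3 + x^4)·Dx^2  (order 2).
h: a_k = 3, 0, -3/2, 3, -35/8, 11/2, -1501/240, 261/40, -16699/2688, 8791/1680, …
ICs: h(0) = 3, h′(0) = 0.

f: a_k = 3, 0, -3/2, 0, 1/8, 0, -1/240, 0, 1/13440, 0, …
Substitute x→r, Dx→(1/r')Dx; clear ⇒ L₀.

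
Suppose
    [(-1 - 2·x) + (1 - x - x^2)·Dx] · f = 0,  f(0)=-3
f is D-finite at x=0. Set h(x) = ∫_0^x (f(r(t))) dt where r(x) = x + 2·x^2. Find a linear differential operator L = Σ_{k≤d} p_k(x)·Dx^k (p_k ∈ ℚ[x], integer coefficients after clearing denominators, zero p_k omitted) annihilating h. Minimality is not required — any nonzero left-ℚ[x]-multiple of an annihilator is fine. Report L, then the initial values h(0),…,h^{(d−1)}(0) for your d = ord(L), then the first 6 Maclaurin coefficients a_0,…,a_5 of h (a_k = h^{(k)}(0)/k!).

f: a_k = -3, -3, -6, -9, -15, -24, …
Substitute x→r, Dx→(1/r')Dx; clear ⇒ L₀.
h=∫₀ˣh₀: take L = L₀·Dx.
L = (1 + 6·x + 12·x^2 + 16·x^3)·Dx + (-1 + x + 3·x^2 + 4·x^3 + 4·x^4)·Dx^2  (order 2).
h: a_k = 0, -3, -3/2, -4, -33/4, -93/5, …
ICs: h(0) = 0, h′(0) = -3.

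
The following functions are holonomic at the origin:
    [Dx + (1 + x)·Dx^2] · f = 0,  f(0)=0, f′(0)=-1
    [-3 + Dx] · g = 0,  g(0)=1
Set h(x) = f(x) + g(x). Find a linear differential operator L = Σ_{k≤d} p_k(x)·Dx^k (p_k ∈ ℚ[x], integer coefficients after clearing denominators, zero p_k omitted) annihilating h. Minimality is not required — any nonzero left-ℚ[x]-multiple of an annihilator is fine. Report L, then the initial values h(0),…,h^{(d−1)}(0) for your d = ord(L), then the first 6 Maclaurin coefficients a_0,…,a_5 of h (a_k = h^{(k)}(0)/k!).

L = (-15 - 9·x)·Dx + (-7 - 18·x - 9·x^2)·Dx^2 + (4 + 7·x + 3·x^2)·Dx^3  (order 3).
h: a_k = 1, 2, 5, 25/6, 29/8, 73/40, …
ICs: h(0) = 1, h′(0) = 2, h′′(0) = 10.

f: a_k = 0, -1, 1/2, -1/3, 1/4, -1/5, …
g: a_k = 1, 3, 9/2, 9/2, 27/8, 81/40, …
h₀=f+g: left-lcm gives L₀, ord ≤ 3.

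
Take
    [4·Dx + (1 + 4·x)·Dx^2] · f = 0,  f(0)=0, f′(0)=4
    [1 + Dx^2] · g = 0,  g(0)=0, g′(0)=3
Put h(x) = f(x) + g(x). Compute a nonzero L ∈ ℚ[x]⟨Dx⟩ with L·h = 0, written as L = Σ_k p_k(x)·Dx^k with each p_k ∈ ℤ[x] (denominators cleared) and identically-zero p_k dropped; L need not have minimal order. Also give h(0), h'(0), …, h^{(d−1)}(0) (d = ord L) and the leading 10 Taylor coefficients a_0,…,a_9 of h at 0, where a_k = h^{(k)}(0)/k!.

L = (388 + 32·x + 64·x^2)·Dx + (33 + 140·x + 48·x^2 + 64·x^3)·Dx^2 + (388 + 32·x + 64·x^2)·Dx^3 + (33 + 140·x + 48·x^2 + 64·x^3)·Dx^4  (order 4).
h: a_k = 0, 7, -8, 125/6, -64, 8193/40, -2048/3, 561737/240, -8192, 3523215361/120960, …
ICs: h(0) = 0, h′(0) = 7, h′′(0) = -16, h′′′(0) = 125.

f: a_k = 0, 4, -8, 64/3, -64, 1024/5, -2048/3, 16384/7, -8192, 262144/9, …
g: a_k = 0, 3, 0, -1/2, 0, 1/40, 0, -1/1680, 0, 1/120960, …
Weyl lclm of L_f,L_g ⇒ L₀ (ord ≤ 4).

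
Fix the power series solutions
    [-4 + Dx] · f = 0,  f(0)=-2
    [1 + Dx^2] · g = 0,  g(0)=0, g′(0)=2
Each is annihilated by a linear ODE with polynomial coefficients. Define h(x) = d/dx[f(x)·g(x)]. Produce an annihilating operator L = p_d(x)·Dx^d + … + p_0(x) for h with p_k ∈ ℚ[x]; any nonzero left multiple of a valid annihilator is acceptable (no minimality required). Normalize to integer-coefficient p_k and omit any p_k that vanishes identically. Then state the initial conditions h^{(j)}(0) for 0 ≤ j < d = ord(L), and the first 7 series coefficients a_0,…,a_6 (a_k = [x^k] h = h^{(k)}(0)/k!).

L = 17 - 8·Dx + Dx^2  (order 2).
h: a_k = -4, -32, -94, -160, -1121/6, -2444/15, -20047/180, …
ICs: h(0) = -4, h′(0) = -32.

f: a_k = -2, -8, -16, -64/3, -64/3, -256/15, -512/45, …
g: a_k = 0, 2, 0, -1/3, 0, 1/60, 0, …
Sym-product of L_f,L_g gives L₀ (≤ ord 2).
h₀' ⇒ L via d/dx closure of L₀.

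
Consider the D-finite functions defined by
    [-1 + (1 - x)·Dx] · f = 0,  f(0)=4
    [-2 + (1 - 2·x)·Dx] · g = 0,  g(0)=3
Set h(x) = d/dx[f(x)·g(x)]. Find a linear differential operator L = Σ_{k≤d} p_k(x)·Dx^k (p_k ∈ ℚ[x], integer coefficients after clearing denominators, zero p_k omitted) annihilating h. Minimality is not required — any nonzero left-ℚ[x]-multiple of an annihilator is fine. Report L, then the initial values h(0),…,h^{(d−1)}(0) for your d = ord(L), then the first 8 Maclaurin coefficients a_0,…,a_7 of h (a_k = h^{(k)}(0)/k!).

L = (14 - 36·x + 24·x^2) + (-3 + 13·x - 18·x^2 + 8·x^3)·Dx  (order 1).
h: a_k = 36, 168, 540, 1488, 3780, 9144, 21420, 49056, …
ICs: h(0) = 36.

f: a_k = 4, 4, 4, 4, 4, 4, 4, 4, …
g: a_k = 3, 6, 12, 24, 48, 96, 192, 384, …
L₀ := L_f ⊗_s L_g (sym. prod.), ord ≤ 1.
h=h₀': d/dx-closure on L₀ ⇒ L.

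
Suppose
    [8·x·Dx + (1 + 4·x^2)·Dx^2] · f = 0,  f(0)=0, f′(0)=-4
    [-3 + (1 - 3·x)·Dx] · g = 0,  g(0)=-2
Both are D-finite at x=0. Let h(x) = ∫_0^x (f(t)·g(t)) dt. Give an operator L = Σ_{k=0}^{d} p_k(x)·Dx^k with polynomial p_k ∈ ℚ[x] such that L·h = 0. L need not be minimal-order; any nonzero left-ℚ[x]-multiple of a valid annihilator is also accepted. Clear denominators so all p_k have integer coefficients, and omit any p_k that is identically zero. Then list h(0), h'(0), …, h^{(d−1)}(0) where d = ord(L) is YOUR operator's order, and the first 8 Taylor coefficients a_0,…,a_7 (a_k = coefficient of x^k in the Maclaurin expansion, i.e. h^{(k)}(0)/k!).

f: a_k = 0, -4, 0, 16/3, 0, -64/5, 0, 256/7, …
g: a_k = -2, -6, -18, -54, -162, -486, -1458, -4374, …
f·g: L₀ = L_f ⊗_s L_g, ord ≤ 2·1.
h=∫h₀ ⇒ L = L₀·Dx.
L = 24·x·Dx + (6 - 8·x + 48·x^2)·Dx^2 + (-1 + 3·x - 4·x^2 + 12·x^3)·Dx^3  (order 3).
h: a_k = 0, 0, 4, 8, 46/3, 184/5, 1444/15, 8664/35, …
ICs: h(0) = 0, h′(0) = 0, h′′(0) = 8.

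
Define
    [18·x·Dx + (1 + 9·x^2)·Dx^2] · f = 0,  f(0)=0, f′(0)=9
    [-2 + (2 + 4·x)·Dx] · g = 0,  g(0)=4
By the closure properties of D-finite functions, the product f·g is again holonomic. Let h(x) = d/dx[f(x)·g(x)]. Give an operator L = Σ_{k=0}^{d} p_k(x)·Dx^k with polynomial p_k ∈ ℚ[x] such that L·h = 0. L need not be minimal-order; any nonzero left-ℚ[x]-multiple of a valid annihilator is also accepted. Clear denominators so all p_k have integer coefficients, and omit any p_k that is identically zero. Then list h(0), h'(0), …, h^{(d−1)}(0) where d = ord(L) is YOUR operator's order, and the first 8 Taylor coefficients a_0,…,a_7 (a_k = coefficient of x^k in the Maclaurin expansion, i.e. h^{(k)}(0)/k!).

L = (5 + 60·x - 84·x^2 - 324·x^3 - 81·x^4) + (8 + 58·x + 18·x^2 - 618·x^3 - 1134·x^4 - 324·x^5)·Dx + (1 - 2·x - 14·x^2 - 54·x^3 - 219·x^4 - 324·x^5 - 108·x^6)·Dx^2  (order 2).
h: a_k = 36, 72, -378, -360, 6147/2, 16821/5, -562869/20, -973782/35, …
ICs: h(0) = 36, h′(0) = 72.

f: a_k = 0, 9, 0, -27, 0, 729/5, 0, -6561/7, …
g: a_k = 4, 4, -2, 2, -5/2, 7/2, -21/4, 33/4, …
L₀ := L_f ⊗_s L_g (sym. prod.), ord ≤ 2.
h₀' ⇒ L via d/dx closure of L₀.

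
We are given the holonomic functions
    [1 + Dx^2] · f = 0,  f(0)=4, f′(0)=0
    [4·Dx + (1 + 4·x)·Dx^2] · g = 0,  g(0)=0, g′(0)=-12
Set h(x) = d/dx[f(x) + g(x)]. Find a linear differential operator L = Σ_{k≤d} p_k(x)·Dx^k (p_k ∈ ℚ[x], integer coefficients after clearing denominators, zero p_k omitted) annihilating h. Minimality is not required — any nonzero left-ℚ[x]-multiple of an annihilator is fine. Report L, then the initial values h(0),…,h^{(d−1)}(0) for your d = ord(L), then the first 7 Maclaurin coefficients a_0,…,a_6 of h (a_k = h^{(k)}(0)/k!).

L = (388 + 32·x + 64·x^2) + (33 + 140·x + 48·x^2 + 64·x^3)·Dx + (388 + 32·x + 64·x^2)·Dx^2 + (33 + 140·x + 48·x^2 + 64·x^3)·Dx^3  (order 3).
h: a_k = -12, 44, -192, 2306/3, -3072, 368639/30, -49152, …
ICs: h(0) = -12, h′(0) = 44, h′′(0) = -384.

f: a_k = 4, 0, -2, 0, 1/6, 0, -1/180, …
g: a_k = 0, -12, 24, -64, 192, -3072/5, 2048, …
h₀=f+g: left-lcm gives L₀, ord ≤ 4.
h=h₀': d/dx-closure on L₀ ⇒ L.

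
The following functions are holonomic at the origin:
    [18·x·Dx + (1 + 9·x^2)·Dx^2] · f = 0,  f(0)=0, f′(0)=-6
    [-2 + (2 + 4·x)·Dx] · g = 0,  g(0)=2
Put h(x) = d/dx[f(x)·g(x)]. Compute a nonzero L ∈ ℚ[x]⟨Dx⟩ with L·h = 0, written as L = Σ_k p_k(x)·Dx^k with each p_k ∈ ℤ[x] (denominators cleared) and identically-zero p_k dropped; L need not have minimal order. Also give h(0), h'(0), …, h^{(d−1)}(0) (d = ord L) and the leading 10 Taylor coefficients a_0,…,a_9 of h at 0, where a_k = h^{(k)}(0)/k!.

L = (5 + 60·x - 84·x^2 - 324·x^3 - 81·x^4) + (8 + 58·x + 18·x^2 - 618·x^3 - 1134·x^4 - 324·x^5)·Dx + (1 - 2·x - 14·x^2 - 54·x^3 - 219·x^4 - 324·x^5 - 108·x^6)·Dx^2  (order 2).
h: a_k = -12, -24, 126, 120, -2049/2, -5607/5, 187623/20, 324594/35, -18664911/224, -9280347/112, …
ICs: h(0) = -12, h′(0) = -24.

f: a_k = 0, -6, 0, 18, 0, -486/5, 0, 4374/7, 0, -4374, …
g: a_k = 2, 2, -1, 1, -5/4, 7/4, -21/8, 33/8, -429/64, 715/64, …
h₀=f·g: eliminate ⇒ L₀, order ≤ 2·1.
Derive L from L₀ (diff closure).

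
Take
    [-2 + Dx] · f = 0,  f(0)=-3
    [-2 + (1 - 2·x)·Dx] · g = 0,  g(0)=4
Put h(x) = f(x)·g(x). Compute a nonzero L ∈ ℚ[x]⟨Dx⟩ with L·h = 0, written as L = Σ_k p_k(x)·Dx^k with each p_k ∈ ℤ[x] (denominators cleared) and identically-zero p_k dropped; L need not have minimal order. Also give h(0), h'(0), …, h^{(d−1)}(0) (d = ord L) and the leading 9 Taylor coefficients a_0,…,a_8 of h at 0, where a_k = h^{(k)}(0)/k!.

L = (4 - 4·x) + (-1 + 2·x)·Dx  (order 1).
h: a_k = -12, -48, -120, -256, -520, -5216/5, -31312/15, -87680/21, -876808/105, …
ICs: h(0) = -12.

f: a_k = -3, -6, -6, -4, -2, -4/5, -4/15, -8/105, -2/105, …
g: a_k = 4, 8, 16, 32, 64, 128, 256, 512, 1024, …
h₀=f·g: eliminate ⇒ L₀, order ≤ 1·1.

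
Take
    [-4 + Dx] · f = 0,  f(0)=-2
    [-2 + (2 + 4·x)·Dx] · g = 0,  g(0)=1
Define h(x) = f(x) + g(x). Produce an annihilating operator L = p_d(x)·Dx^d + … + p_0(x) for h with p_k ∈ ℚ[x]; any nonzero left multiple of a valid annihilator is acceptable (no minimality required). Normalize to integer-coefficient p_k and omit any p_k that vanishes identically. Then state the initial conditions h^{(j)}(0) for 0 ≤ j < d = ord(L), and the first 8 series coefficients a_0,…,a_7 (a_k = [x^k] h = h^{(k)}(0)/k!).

L = (20 + 32·x) + (-17 - 64·x - 64·x^2)·Dx + (3 + 14·x + 16·x^2)·Dx^2  (order 2).
h: a_k = -1, -7, -33/2, -125/6, -527/24, -1943/120, -9137/720, -22373/5040, …
ICs: h(0) = -1, h′(0) = -7.

f: a_k = -2, -8, -16, -64/3, -64/3, -256/15, -512/45, -2048/315, …
g: a_k = 1, 1, -1/2, 1/2, -5/8, 7/8, -21/16, 33/16, …
f+g: L₀ = lclm(L_f,L_g), ord ≤ 1+1.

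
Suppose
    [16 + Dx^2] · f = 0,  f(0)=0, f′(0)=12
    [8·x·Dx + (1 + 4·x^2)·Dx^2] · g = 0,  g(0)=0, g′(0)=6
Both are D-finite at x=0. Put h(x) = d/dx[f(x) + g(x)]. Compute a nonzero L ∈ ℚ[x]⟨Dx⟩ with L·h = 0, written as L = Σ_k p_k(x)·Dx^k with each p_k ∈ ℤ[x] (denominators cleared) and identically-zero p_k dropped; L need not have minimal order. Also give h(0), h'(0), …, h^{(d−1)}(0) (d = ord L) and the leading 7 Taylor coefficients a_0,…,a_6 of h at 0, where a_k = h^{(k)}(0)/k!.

f: a_k = 0, 12, 0, -32, 0, 128/5, 0, …
g: a_k = 0, 6, 0, -8, 0, 96/5, 0, …
f+g: L₀ = lclm(L_f,L_g), ord ≤ 2+2.
Differentiate: ansatz ord ≤ ord L₀ ⇒ L.
L = (-512·x + 5120·x^3 + 4096·x^5) + (16 + 512·x^2 + 2304·x^4 + 2048·x^6)·Dx + (-32·x + 320·x^3 + 256·x^5)·Dx^2 + (1 + 32·x^2 + 144·x^4 + 128·x^6)·Dx^3  (order 3).
h: a_k = 18, 0, -120, 0, 224, 0, -6784/15, …
ICs: h(0) = 18, h′(0) = 0, h′′(0) = -240.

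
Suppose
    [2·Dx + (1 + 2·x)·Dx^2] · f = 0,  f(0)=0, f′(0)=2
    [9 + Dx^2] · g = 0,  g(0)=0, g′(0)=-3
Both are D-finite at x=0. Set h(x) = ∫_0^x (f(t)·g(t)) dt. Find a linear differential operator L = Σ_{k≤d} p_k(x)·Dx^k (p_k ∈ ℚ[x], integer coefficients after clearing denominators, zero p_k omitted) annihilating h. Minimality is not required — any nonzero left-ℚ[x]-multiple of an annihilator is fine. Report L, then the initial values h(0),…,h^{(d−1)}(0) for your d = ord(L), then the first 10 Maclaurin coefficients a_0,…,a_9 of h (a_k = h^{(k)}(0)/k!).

f: a_k = 0, 2, -2, 8/3, -4, 32/5, -32/3, 128/7, -32, 512/9, …
g: a_k = 0, -3, 0, 9/2, 0, -81/40, 0, 243/560, 0, -243/4480, …
h₀=f·g: eliminate ⇒ L₀, order ≤ 2·2.
h=∫h₀ ⇒ L = L₀·Dx.
L = (63 + 1053·x + 3969·x^2 + 5832·x^3 + 2916·x^4)·Dx + (63 + 450·x + 972·x^2 + 648·x^3)·Dx^2 + (25 + 270·x + 918·x^2 + 1296·x^3 + 648·x^4)·Dx^3 + (7 + 50·x + 108·x^2 + 72·x^3)·Dx^4 + (2 + 17·x + 53·x^2 + 72·x^3 + 36·x^4)·Dx^5  (order 5).
h: a_k = 0, 0, 0, -2, 3/2, 1/5, 1/2, -45/28, 361/160, -571/168, …
ICs: h(0) = 0, h′(0) = 0, h′′(0) = 0, h′′′(0) = -12, h′′′′(0) = 36.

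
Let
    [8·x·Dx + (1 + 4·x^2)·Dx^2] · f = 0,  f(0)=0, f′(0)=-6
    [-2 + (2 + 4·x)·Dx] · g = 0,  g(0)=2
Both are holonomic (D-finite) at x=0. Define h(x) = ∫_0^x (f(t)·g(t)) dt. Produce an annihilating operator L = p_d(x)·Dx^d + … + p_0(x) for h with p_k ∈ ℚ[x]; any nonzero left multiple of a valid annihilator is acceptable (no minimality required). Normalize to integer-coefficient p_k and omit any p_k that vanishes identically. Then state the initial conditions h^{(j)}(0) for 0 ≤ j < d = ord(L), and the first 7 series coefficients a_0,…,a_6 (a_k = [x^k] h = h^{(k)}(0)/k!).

L = (3 - 8·x - 4·x^2)·Dx + (-2 + 4·x + 24·x^2 + 16·x^3)·Dx^2 + (1 + 4·x + 8·x^2 + 16·x^3 + 16·x^4)·Dx^3  (order 3).
h: a_k = 0, 0, -6, -4, 11/2, 2, -389/60, …
ICs: h(0) = 0, h′(0) = 0, h′′(0) = -12.

f: a_k = 0, -6, 0, 8, 0, -96/5, 0, …
g: a_k = 2, 2, -1, 1, -5/4, 7/4, -21/8, …
Sym-product of L_f,L_g gives L₀ (≤ ord 2).
Integrate: L := L₀·Dx.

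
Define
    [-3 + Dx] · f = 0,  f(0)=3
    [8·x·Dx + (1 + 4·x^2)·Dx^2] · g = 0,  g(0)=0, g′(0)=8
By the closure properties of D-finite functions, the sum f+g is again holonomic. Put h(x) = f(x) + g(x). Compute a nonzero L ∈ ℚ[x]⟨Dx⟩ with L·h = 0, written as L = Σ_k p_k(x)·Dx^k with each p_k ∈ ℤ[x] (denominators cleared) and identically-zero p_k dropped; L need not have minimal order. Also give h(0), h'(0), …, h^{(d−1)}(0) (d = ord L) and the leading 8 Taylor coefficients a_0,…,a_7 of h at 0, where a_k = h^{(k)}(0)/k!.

f: a_k = 3, 9, 27/2, 27/2, 81/8, 243/40, 243/80, 729/560, …
g: a_k = 0, 8, 0, -32/3, 0, 128/5, 0, -512/7, …
h₀=f+g: left-lcm gives L₀, ord ≤ 3.
L = (24 - 72·x - 288·x^2 - 288·x^3)·Dx + (-17 + 24·x^2 - 144·x^4)·Dx^2 + (3 + 8·x + 24·x^2 + 32·x^3 + 48·x^4)·Dx^3  (order 3).
h: a_k = 3, 17, 27/2, 17/6, 81/8, 1267/40, 243/80, -40231/560, …
ICs: h(0) = 3, h′(0) = 17, h′′(0) = 27.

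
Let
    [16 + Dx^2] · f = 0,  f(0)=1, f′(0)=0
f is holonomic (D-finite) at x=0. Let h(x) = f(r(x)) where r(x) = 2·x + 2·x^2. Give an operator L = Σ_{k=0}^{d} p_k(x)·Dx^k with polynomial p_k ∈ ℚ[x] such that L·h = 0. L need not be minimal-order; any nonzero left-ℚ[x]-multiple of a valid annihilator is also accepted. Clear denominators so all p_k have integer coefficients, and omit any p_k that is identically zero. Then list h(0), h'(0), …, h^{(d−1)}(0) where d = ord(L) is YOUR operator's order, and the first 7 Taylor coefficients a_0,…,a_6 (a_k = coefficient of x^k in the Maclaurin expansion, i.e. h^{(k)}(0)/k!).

f: a_k = 1, 0, -8, 0, 32/3, 0, -256/45, …
Change of var in L_f (x↦r) gives L₀.
L = (64 + 384·x + 768·x^2 + 512·x^3) - 2·Dx + (1 + 2·x)·Dx^2  (order 2).
h: a_k = 1, 0, -32, -64, 416/3, 2048/3, 29696/45, …
ICs: h(0) = 1, h′(0) = 0.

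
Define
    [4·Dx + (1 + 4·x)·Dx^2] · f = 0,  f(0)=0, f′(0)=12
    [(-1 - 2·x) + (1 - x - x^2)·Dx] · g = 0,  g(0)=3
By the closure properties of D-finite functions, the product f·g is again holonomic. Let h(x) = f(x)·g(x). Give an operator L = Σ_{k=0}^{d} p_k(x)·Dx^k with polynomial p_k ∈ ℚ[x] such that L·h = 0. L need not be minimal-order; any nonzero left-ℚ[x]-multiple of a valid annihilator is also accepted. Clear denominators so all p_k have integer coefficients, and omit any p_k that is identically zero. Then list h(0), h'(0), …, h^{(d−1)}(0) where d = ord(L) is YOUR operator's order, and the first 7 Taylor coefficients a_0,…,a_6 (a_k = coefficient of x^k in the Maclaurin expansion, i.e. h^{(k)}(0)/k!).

f: a_k = 0, 12, -24, 64, -192, 3072/5, -2048, …
g: a_k = 3, 3, 6, 9, 15, 24, 39, …
h₀=f·g: eliminate ⇒ L₀, order ≤ 2·1.
L = (6 + 16·x) + (-2 + 16·x + 20·x^2)·Dx + (-1 - 3·x + 5·x^2 + 4·x^3)·Dx^2  (order 2).
h: a_k = 0, 36, -36, 192, -420, 8076/5, -24744/5, …
ICs: h(0) = 0, h′(0) = 36.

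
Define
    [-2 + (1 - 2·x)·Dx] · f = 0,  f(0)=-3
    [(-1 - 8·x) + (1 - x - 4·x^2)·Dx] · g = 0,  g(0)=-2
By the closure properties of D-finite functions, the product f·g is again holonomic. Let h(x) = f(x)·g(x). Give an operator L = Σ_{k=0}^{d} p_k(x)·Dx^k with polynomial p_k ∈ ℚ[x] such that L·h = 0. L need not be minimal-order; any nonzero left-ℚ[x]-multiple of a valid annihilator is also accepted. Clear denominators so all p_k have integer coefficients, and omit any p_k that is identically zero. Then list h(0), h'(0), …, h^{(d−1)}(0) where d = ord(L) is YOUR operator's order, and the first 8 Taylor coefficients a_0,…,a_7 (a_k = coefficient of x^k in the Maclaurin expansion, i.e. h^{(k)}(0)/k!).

f: a_k = -3, -6, -12, -24, -48, -96, -192, -384, …
g: a_k = -2, -2, -10, -18, -58, -130, -362, -882, …
L₀ := L_f ⊗_s L_g (sym. prod.), ord ≤ 1.
L = (-3 - 4·x + 24·x^2) + (1 - 3·x - 2·x^2 + 8·x^3)·Dx  (order 1).
h: a_k = 6, 18, 66, 186, 546, 1482, 4050, 10746, …
ICs: h(0) = 6.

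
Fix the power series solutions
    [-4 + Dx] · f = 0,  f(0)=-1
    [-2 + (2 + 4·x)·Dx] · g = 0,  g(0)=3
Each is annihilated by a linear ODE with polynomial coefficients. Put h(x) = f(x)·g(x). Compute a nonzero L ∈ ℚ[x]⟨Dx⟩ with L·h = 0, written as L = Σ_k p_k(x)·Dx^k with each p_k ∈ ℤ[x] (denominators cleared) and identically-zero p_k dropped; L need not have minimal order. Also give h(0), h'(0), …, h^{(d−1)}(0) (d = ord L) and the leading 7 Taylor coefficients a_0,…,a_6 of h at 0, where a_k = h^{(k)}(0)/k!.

L = (-5 - 8·x) + (1 + 2·x)·Dx  (order 1).
h: a_k = -3, -15, -69/2, -103/2, -449/8, -1949/40, -1643/48, …
ICs: h(0) = -3.

f: a_k = -1, -4, -8, -32/3, -32/3, -128/15, -256/45, …
g: a_k = 3, 3, -3/2, 3/2, -15/8, 21/8, -63/16, …
L₀ := L_f ⊗_s L_g (sym. prod.), ord ≤ 1.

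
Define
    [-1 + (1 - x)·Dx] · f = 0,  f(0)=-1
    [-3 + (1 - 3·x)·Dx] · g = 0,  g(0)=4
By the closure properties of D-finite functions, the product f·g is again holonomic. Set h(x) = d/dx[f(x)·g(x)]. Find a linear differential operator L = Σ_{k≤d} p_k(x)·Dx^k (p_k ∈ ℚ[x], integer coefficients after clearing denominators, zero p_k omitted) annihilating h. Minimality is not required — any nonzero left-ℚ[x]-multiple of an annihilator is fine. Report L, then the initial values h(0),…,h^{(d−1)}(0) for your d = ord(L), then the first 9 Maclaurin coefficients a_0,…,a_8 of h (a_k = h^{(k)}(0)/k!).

L = (13 - 36·x + 27·x^2) + (-2 + 11·x - 18·x^2 + 9·x^3)·Dx  (order 1).
h: a_k = -16, -104, -480, -1936, -7280, -26232, -91840, -314912, -1062864, …
ICs: h(0) = -16.

f: a_k = -1, -1, -1, -1, -1, -1, -1, -1, -1, …
g: a_k = 4, 12, 36, 108, 324, 972, 2916, 8748, 26244, …
Product ⇒ symmetric product L₀, ord ≤ 1.
h=h₀': d/dx-closure on L₀ ⇒ L.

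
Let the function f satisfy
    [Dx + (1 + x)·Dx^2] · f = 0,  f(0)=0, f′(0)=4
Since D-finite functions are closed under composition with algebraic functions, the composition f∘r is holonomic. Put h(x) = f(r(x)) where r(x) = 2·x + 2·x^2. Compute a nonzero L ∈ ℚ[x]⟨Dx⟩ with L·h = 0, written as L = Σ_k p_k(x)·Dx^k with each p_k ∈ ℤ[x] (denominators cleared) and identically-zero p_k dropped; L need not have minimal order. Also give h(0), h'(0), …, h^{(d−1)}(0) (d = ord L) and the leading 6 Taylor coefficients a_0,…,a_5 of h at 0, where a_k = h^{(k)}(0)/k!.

f: a_k = 0, 4, -2, 4/3, -1, 4/5, …
f∘r: x↦r, Dx↦Dx/r' in L_f ⇒ L₀.
L = (4·x + 4·x^2)·Dx + (1 + 4·x + 6·x^2 + 4·x^3)·Dx^2  (order 2).
h: a_k = 0, 8, 0, -16/3, 8, -32/5, …
ICs: h(0) = 0, h′(0) = 8.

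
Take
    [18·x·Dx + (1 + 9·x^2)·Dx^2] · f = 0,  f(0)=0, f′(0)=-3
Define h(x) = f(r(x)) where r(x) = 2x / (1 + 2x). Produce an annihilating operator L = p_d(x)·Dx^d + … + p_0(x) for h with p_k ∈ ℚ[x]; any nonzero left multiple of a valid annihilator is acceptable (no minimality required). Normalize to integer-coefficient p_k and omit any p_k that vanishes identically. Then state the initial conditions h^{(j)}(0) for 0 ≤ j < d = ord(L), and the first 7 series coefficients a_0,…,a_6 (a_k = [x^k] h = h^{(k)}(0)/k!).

L = (4 + 80·x)·Dx + (1 + 4·x + 40·x^2)·Dx^2  (order 2).
h: a_k = 0, -6, 12, 48, -384, 384/5, 9984, …
ICs: h(0) = 0, h′(0) = -6.

f: a_k = 0, -3, 0, 9, 0, -243/5, 0, …
Change of var in L_f (x↦r) gives L₀.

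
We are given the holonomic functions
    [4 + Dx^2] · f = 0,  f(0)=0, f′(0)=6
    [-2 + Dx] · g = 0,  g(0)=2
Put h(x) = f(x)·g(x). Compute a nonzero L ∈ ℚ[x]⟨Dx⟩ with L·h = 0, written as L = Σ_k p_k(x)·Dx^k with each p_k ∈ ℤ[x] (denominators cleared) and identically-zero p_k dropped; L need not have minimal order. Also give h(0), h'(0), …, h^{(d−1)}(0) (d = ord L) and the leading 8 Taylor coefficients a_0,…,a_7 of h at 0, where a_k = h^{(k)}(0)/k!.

L = 8 - 4·Dx + Dx^2  (order 2).
h: a_k = 0, 12, 24, 16, 0, -32/5, -64/15, -128/105, …
ICs: h(0) = 0, h′(0) = 12.

f: a_k = 0, 6, 0, -4, 0, 4/5, 0, -8/105, …
g: a_k = 2, 4, 4, 8/3, 4/3, 8/15, 8/45, 16/315, …
Sym-product of L_f,L_g gives L₀ (≤ ord 2).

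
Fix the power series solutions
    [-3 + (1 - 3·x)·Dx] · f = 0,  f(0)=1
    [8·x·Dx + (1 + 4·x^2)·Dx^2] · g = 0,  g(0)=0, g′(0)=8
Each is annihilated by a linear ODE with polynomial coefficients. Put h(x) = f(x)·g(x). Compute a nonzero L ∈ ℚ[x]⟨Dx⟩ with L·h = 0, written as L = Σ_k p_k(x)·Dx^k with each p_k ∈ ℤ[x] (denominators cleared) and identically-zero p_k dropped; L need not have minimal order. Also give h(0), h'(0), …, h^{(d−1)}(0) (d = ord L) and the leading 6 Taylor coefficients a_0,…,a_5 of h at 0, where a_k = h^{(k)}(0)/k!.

f: a_k = 1, 3, 9, 27, 81, 243, …
g: a_k = 0, 8, 0, -32/3, 0, 128/5, …
f·g: L₀ = L_f ⊗_s L_g, ord ≤ 1·2.
L = 24·x + (6 - 8·x + 48·x^2)·Dx + (-1 + 3·x - 4·x^2 + 12·x^3)·Dx^2  (order 2).
h: a_k = 0, 8, 24, 184/3, 184, 2888/5, …
ICs: h(0) = 0, h′(0) = 8.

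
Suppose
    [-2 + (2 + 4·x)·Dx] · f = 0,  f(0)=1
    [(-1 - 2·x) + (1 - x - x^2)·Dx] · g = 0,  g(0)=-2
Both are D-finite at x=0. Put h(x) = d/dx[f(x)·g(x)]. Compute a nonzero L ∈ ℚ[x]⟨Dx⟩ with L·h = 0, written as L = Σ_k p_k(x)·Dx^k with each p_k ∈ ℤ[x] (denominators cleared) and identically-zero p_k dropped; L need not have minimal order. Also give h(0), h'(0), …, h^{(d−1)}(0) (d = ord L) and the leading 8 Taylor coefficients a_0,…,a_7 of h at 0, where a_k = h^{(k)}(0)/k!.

L = (5 + 30·x + 45·x^2 + 30·x^3 + 15·x^4) + (-2 - 5·x + 10·x^3 + 15·x^4 + 6·x^5)·Dx  (order 1).
h: a_k = -4, -10, -30, -55, -255/2, -879/4, -1855/4, -6155/8, …
ICs: h(0) = -4.

f: a_k = 1, 1, -1/2, 1/2, -5/8, 7/8, -21/16, 33/16, …
g: a_k = -2, -2, -4, -6, -10, -16, -26, -42, …
L₀ := L_f ⊗_s L_g (sym. prod.), ord ≤ 1.
h₀' ⇒ L via d/dx closure of L₀.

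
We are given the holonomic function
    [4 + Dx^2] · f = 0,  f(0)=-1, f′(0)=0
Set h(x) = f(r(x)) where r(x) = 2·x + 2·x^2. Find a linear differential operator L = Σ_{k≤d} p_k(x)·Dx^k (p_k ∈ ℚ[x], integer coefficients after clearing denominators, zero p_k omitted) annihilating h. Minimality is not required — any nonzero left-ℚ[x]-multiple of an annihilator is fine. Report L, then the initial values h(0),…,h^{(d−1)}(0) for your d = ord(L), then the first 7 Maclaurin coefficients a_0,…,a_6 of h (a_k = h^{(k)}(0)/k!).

L = (16 + 96·x + 192·x^2 + 128·x^3) - 2·Dx + (1 + 2·x)·Dx^2  (order 2).
h: a_k = -1, 0, 8, 16, -8/3, -128/3, -2624/45, …
ICs: h(0) = -1, h′(0) = 0.

f: a_k = -1, 0, 2, 0, -2/3, 0, 4/45, …
h₀=f(r): pull back L_f along r ⇒ L₀.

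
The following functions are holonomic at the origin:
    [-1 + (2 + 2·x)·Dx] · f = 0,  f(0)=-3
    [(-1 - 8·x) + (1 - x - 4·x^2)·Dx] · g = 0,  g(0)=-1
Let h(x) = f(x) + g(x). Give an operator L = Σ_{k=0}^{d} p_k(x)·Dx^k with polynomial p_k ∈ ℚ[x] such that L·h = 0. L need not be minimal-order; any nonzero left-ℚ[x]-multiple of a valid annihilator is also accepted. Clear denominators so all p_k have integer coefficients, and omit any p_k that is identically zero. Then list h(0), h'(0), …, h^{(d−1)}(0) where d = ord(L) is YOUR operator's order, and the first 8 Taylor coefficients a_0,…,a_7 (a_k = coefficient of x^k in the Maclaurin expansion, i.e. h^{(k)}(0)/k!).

L = (21 + 75·x + 228·x^2 + 160·x^3) + (-41 - 174·x - 609·x^2 - 872·x^3 - 400·x^4)·Dx + (2 + 38·x + 30·x^2 - 198·x^3 - 352·x^4 - 160·x^5)·Dx^2  (order 2).
h: a_k = -4, -5/2, -37/8, -147/16, -3697/128, -16661/256, -185281/1024, -903267/2048, …
ICs: h(0) = -4, h′(0) = -5/2.

f: a_k = -3, -3/2, 3/8, -3/16, 15/128, -21/256, 63/1024, -99/2048, …
g: a_k = -1, -1, -5, -9, -29, -65, -181, -441, …
L₀ := lclm(L_f,L_g); ord L₀ ≤ 1+1.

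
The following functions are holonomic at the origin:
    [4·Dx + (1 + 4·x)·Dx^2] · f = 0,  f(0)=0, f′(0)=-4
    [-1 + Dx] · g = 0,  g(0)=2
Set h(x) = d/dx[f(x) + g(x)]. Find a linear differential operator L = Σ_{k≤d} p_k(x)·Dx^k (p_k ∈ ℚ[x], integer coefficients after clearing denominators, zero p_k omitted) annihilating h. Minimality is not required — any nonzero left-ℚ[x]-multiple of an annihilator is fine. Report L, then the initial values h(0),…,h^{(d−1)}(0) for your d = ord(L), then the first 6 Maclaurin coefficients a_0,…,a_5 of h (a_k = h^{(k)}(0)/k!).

L = (-36 - 16·x) + (31 - 8·x - 16·x^2)·Dx + (5 + 24·x + 16·x^2)·Dx^2  (order 2).
h: a_k = -2, 18, -63, 769/3, -12287/12, 245761/60, …
ICs: h(0) = -2, h′(0) = 18.

f: a_k = 0, -4, 8, -64/3, 64, -1024/5, …
g: a_k = 2, 2, 1, 1/3, 1/12, 1/60, …
f+g: L₀ = lclm(L_f,L_g), ord ≤ 2+1.
h=h₀': d/dx-closure on L₀ ⇒ L.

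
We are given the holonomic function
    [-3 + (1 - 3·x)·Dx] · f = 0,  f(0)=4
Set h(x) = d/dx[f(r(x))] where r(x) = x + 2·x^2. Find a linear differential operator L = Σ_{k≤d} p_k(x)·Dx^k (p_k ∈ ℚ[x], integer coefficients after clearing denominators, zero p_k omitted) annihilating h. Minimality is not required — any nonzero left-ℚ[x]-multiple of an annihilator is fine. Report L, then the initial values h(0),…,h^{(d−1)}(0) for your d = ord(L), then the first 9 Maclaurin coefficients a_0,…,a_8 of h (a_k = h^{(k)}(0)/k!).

f: a_k = 4, 12, 36, 108, 324, 972, 2916, 8748, 26244, …
f∘r: x↦r, Dx↦Dx/r' in L_f ⇒ L₀.
h₀' ⇒ L via d/dx closure of L₀.
L = (10 + 36·x + 72·x^2) + (-1 - x + 18·x^2 + 24·x^3)·Dx  (order 1).
h: a_k = 12, 120, 756, 4464, 24300, 127656, 650916, 3252960, 16000092, …
ICs: h(0) = 12.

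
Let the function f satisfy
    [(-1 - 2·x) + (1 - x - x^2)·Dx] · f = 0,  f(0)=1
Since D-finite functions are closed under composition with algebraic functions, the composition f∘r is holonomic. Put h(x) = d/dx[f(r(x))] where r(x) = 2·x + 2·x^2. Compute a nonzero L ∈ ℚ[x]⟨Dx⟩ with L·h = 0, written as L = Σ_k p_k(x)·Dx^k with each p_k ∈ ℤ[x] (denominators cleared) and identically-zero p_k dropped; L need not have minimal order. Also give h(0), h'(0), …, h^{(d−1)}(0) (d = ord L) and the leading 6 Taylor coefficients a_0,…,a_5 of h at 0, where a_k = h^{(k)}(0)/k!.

L = (10 + 20·x + 60·x^2 + 80·x^3 + 40·x^4) + (-1 + 10·x^2 + 20·x^3 + 20·x^4 + 8·x^5)·Dx  (order 1).
h: a_k = 2, 20, 120, 640, 3240, 15696, …
ICs: h(0) = 2.

f: a_k = 1, 1, 2, 3, 5, 8, …
Change of var in L_f (x↦r) gives L₀.
h₀' ⇒ L via d/dx closure of L₀.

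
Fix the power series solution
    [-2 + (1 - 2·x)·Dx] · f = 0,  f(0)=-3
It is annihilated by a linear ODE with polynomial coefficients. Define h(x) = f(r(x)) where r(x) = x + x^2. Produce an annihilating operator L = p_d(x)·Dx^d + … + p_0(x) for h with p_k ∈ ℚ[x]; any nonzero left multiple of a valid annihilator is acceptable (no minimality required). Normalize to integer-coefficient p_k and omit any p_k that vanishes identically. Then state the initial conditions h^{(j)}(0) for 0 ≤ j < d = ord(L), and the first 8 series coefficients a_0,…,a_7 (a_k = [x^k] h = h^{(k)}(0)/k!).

L = (2 + 4·x) + (-1 + 2·x + 2·x^2)·Dx  (order 1).
h: a_k = -3, -6, -18, -48, -132, -360, -984, -2688, …
ICs: h(0) = -3.

f: a_k = -3, -6, -12, -24, -48, -96, -192, -384, …
Substitute x→r, Dx→(1/r')Dx; clear ⇒ L₀.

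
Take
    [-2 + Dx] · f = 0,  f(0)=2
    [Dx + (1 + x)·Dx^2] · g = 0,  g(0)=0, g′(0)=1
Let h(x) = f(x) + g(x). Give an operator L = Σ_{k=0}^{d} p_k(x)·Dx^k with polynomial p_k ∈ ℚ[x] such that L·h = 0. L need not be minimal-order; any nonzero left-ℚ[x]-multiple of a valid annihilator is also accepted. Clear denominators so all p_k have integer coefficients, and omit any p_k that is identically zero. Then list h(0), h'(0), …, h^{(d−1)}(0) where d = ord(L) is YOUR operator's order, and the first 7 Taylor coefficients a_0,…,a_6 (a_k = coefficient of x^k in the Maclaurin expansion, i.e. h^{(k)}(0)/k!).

f: a_k = 2, 4, 4, 8/3, 4/3, 8/15, 8/45, …
g: a_k = 0, 1, -1/2, 1/3, -1/4, 1/5, -1/6, …
h₀=f+g: left-lcm gives L₀, ord ≤ 3.
L = (-8 - 4·x)·Dx + (-2 - 8·x - 4·x^2)·Dx^2 + (3 + 5·x + 2·x^2)·Dx^3  (order 3).
h: a_k = 2, 5, 7/2, 3, 13/12, 11/15, 1/90, …
ICs: h(0) = 2, h′(0) = 5, h′′(0) = 7.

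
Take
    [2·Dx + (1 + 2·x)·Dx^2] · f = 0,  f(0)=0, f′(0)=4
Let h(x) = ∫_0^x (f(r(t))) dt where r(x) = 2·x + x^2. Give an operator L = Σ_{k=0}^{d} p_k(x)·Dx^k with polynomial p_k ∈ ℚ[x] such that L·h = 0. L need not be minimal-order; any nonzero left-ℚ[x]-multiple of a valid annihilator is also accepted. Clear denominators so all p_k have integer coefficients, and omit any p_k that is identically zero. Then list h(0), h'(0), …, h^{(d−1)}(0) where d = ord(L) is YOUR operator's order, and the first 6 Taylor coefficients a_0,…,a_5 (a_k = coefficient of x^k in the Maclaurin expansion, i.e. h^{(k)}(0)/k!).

L = (3 + 4·x + 2·x^2)·Dx^2 + (1 + 5·x + 6·x^2 + 2·x^3)·Dx^3  (order 3).
h: a_k = 0, 0, 4, -4, 20/3, -68/5, …
ICs: h(0) = 0, h′(0) = 0, h′′(0) = 8.

f: a_k = 0, 4, -4, 16/3, -8, 64/5, …
h₀=f(r): pull back L_f along r ⇒ L₀.
h=∫₀ˣh₀: take L = L₀·Dx.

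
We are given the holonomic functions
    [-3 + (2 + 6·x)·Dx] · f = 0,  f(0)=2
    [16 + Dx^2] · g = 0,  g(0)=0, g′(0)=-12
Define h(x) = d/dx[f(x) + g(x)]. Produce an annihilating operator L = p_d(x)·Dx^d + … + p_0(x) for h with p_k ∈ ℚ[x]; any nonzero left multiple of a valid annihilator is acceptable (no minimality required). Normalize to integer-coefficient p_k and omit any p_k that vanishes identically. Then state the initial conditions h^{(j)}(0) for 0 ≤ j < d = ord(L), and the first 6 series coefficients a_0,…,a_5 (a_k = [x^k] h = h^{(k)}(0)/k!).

f: a_k = 2, 3, -9/4, 27/8, -405/64, 1701/128, …
g: a_k = 0, -12, 0, 32, 0, -128/5, …
Sum ⇒ L₀ = lclm(L_f,L_g) in ℚ(x)⟨Dx⟩.
Differentiate: ansatz ord ≤ ord L₀ ⇒ L.
L = (-9552 - 18432·x - 27648·x^2) + (-2912 - 21024·x - 55296·x^2 - 55296·x^3)·Dx + (-597 - 1152·x - 1728·x^2)·Dx^2 + (-182 - 1314·x - 3456·x^2 - 3456·x^3)·Dx^3  (order 3).
h: a_k = -9, -9/2, 849/8, -405/16, -7879/128, -45927/256, …
ICs: h(0) = -9, h′(0) = -9/2, h′′(0) = 849/4.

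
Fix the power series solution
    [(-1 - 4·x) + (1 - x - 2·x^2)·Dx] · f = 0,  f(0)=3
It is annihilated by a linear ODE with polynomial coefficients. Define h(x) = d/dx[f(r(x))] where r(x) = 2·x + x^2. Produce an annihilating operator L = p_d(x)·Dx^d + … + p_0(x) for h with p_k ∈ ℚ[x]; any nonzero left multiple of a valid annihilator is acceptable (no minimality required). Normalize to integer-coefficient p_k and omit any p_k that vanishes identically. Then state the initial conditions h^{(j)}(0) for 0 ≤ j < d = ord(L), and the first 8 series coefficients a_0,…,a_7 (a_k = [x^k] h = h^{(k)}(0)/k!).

L = (13 + 52·x + 186·x^2 + 160·x^3 + 40·x^4) + (-1 - 5·x + 26·x^2 + 62·x^3 + 40·x^4 + 8·x^5)·Dx  (order 1).
h: a_k = 6, 78, 468, 2868, 15810, 84618, 438984, 2232648, …
ICs: h(0) = 6.

f: a_k = 3, 3, 9, 15, 33, 63, 129, 255, …
Change of var in L_f (x↦r) gives L₀.
h=h₀': d/dx-closure on L₀ ⇒ L.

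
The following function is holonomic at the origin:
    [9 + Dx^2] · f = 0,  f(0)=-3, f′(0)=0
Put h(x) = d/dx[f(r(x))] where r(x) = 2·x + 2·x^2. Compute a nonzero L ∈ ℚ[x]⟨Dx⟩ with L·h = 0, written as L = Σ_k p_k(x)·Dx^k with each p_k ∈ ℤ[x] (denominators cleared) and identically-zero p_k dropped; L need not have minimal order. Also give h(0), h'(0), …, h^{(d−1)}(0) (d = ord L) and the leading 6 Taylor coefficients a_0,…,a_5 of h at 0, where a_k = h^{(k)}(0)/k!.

L = (48 + 288·x + 864·x^2 + 1152·x^3 + 576·x^4) + (-6 - 12·x)·Dx + (1 + 4·x + 4·x^2)·Dx^2  (order 2).
h: a_k = 0, 108, 324, -432, -3240, -23328/5, …
ICs: h(0) = 0, h′(0) = 108.

f: a_k = -3, 0, 27/2, 0, -81/8, 0, …
Substitute x→r, Dx→(1/r')Dx; clear ⇒ L₀.
Differentiate: ansatz ord ≤ ord L₀ ⇒ L.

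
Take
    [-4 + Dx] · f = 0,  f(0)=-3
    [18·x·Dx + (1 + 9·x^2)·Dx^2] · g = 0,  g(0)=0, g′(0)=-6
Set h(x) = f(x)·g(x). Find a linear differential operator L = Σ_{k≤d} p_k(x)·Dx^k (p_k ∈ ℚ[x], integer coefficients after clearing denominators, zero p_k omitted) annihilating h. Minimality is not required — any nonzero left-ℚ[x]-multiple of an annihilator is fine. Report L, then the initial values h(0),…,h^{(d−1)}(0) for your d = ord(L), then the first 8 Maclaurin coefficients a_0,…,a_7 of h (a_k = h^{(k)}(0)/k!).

L = (16 - 72·x + 144·x^2) + (-8 + 18·x - 72·x^2)·Dx + (1 + 9·x^2)·Dx^2  (order 2).
h: a_k = 0, 18, 72, 90, -24, 258/5, 744, -538/35, …
ICs: h(0) = 0, h′(0) = 18.

f: a_k = -3, -12, -24, -32, -32, -128/5, -256/15, -1024/105, …
g: a_k = 0, -6, 0, 18, 0, -486/5, 0, 4374/7, …
Product ⇒ symmetric product L₀, ord ≤ 2.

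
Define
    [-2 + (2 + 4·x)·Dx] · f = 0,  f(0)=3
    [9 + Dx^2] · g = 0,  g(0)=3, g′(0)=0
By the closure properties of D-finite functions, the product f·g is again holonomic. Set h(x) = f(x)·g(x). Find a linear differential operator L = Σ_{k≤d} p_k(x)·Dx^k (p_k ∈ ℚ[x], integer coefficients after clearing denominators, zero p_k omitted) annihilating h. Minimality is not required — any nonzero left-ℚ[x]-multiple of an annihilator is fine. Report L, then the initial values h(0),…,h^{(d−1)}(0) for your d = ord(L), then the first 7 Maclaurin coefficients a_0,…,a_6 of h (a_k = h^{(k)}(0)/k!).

L = (12 + 36·x + 36·x^2) + (-2 - 4·x)·Dx + (1 + 4·x + 4·x^2)·Dx^2  (order 2).
h: a_k = 9, 9, -45, -36, 45, 18, -54/5, …
ICs: h(0) = 9, h′(0) = 9.

f: a_k = 3, 3, -3/2, 3/2, -15/8, 21/8, -63/16, …
g: a_k = 3, 0, -27/2, 0, 81/8, 0, -243/80, …
Product ⇒ symmetric product L₀, ord ≤ 2.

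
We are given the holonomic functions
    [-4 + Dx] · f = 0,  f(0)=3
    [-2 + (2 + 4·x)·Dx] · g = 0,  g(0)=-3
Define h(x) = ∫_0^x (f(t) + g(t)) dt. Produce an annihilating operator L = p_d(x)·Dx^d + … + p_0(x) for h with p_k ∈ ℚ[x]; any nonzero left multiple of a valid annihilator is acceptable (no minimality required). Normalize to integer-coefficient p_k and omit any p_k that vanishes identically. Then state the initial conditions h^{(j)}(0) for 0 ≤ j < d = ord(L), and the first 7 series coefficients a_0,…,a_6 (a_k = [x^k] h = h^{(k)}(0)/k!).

L = (20 + 32·x)·Dx + (-17 - 64·x - 64·x^2)·Dx^2 + (3 + 14·x + 16·x^2)·Dx^3  (order 3).
h: a_k = 0, 0, 9/2, 17/2, 61/8, 271/40, 919/240, …
ICs: h(0) = 0, h′(0) = 0, h′′(0) = 9.

f: a_k = 3, 12, 24, 32, 32, 128/5, 256/15, …
g: a_k = -3, -3, 3/2, -3/2, 15/8, -21/8, 63/16, …
h₀=f+g: left-lcm gives L₀, ord ≤ 2.
∫: right-multiply L₀ by Dx.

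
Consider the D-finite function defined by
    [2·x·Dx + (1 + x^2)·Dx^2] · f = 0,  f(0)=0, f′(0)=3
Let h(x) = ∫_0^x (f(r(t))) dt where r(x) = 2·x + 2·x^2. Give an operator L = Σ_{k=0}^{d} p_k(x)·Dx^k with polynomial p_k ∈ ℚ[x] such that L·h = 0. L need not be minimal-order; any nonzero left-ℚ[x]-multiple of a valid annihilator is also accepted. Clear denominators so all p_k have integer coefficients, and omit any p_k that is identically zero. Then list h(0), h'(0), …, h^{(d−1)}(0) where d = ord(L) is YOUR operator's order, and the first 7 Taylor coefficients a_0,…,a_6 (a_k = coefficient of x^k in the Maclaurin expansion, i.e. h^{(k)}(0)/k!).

L = (-2 + 8·x + 32·x^2 + 48·x^3 + 24·x^4)·Dx^2 + (1 + 2·x + 4·x^2 + 16·x^3 + 20·x^4 + 8·x^5)·Dx^3  (order 3).
h: a_k = 0, 0, 3, 2, -2, -24/5, -4/5, …
ICs: h(0) = 0, h′(0) = 0, h′′(0) = 6.

f: a_k = 0, 3, 0, -1, 0, 3/5, 0, …
f∘r: x↦r, Dx↦Dx/r' in L_f ⇒ L₀.
∫: right-multiply L₀ by Dx.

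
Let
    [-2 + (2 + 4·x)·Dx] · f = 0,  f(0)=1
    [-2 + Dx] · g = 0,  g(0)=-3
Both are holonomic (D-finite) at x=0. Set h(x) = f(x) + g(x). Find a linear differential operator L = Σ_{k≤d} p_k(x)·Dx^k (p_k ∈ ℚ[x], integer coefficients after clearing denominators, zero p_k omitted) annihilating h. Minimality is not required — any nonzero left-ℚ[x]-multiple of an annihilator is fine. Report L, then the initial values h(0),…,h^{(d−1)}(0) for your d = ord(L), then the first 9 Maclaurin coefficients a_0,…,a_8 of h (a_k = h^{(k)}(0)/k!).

L = (6 + 8·x) + (-5 - 16·x - 16·x^2)·Dx + (1 + 6·x + 8·x^2)·Dx^2  (order 2).
h: a_k = -2, -5, -13/2, -7/2, -21/8, 3/40, -379/240, 3337/1680, -45301/13440, …
ICs: h(0) = -2, h′(0) = -5.

f: a_k = 1, 1, -1/2, 1/2, -5/8, 7/8, -21/16, 33/16, -429/128, …
g: a_k = -3, -6, -6, -4, -2, -4/5, -4/15, -8/105, -2/105, …
h₀=f+g: left-lcm gives L₀, ord ≤ 2.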